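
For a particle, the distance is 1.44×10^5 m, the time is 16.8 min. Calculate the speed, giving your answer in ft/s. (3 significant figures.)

Directly: v = d/t.
d = 1.44×10^5 m; t = 16.8 min = 1008 s.
v = 142.9 m/s
142.9 m/s × (1 ft/s / 0.3048 m/s) = 468.7 ft/s

469 ft/s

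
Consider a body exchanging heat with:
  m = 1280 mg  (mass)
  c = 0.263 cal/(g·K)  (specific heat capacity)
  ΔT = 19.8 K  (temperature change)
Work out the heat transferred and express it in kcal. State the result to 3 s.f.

Q is given directly by: Q = mcΔT.
m = 1280 mg = 0.001280 kg; c = 0.263 cal/(g·K) = 1100 J/(kg·K); ΔT = 19.8 K.
Q = 27.89 J  (the unit combination reduces to kg·m²/s² = J)
27.89 J × (1 kcal / 4184 J) = 0.006665 kcal

0.00667 kcal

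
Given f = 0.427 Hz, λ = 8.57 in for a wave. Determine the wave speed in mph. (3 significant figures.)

v is given directly by: v = fλ.
f = 0.427 Hz; λ = 8.57 in = 0.2177 m.
v = 0.09295 m/s
0.09295 m/s × (1 mph / 0.4470 m/s) = 0.2079 mph

0.208 mph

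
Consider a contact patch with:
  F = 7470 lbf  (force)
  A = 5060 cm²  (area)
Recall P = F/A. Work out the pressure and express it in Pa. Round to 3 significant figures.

Directly: P = F/A.
F = 7470 lbf = 33228 N; A = 5060 cm² = 0.5060 m².
P = 65668 Pa  (the unit combination reduces to kg/(m·s²) = Pa)

65700 Pa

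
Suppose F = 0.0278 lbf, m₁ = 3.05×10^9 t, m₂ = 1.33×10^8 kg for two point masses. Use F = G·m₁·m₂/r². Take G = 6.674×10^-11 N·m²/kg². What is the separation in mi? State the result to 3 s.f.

Solving F = G·m₁·m₂/r² for r: r = √(G·m₁m₂/F).
F = 0.0278 lbf = 0.1237 N; m₁ = 3.05×10^9 t = 3.050×10^12 kg; m₂ = 1.33×10^8 kg; G = 6.674×10^-11 N·m²/kg².
r = 4.679×10^5 m
4.679×10^5 m × (1 mi / 1609 m) = 290.7 mi

291 mi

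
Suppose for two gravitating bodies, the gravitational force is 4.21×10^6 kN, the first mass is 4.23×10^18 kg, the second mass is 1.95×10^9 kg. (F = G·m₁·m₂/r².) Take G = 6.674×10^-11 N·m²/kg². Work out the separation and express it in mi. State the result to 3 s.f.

7.11 mi

From Newton's law of gravitation: r = √(G·m₁m₂/F).
F = 4.21×10^6 kN = 4.210×10^9 N; m₁ = 4.23×10^18 kg; m₂ = 1.95×10^9 kg; G = 6.674×10^-11 N·m²/kg².
r = 11435 m
11435 m × (1 mi / 1609 m) = 7.105 mi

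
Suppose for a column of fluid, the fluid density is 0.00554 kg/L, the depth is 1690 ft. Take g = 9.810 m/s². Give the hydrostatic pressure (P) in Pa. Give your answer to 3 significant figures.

28000 Pa

P is given directly by: P = ρgh.
ρ = 0.00554 kg/L = 5.540 kg/m³; h = 1690 ft = 515.1 m; g = 9.810 m/s².
P = 27995 Pa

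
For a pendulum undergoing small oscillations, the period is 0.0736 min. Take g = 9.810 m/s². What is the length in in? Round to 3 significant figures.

191 in

Rearranging T = 2π√(L/g) for L: L = g·(T/2π)².
T = 0.0736 min = 4.416 s; g = 9.810 m/s².
L = 4.846 m
4.846 m × (1 in / 0.02540 m) = 190.8 in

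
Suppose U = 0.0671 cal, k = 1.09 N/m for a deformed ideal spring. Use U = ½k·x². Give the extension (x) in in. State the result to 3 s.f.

Rearranging U = ½k·x² for x: x = √(2U/k).
U = 0.0671 cal = 0.2807 J; k = 1.09 N/m.
x = 0.7177 m
0.7177 m × (1 in / 0.02540 m) = 28.26 in

28.3 in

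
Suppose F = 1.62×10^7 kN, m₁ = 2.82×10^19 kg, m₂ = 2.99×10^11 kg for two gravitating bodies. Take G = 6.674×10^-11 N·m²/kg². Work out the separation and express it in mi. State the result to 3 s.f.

From Newton's law of gravitation: r = √(G·m₁m₂/F).
F = 1.62×10^7 kN = 1.620×10^10 N; m₁ = 2.82×10^19 kg; m₂ = 2.99×10^11 kg; G = 6.674×10^-11 N·m²/kg².
r = 1.864×10^5 m
1.864×10^5 m × (1 mi / 1609 m) = 115.8 mi

116 mi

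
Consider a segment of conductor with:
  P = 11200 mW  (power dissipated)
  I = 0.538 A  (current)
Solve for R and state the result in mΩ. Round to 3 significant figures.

Solving P = I²R for R: R = P/I².
P = 11200 mW = 11.20 W; I = 0.538 A.
R = 38.69 Ω
38.69 Ω × (1 mΩ / 0.001000 Ω) = 38695 mΩ

38700 mΩ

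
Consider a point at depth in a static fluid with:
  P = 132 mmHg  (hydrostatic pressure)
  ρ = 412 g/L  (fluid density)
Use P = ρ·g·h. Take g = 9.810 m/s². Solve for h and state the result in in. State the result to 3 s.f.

Rearranging P = ρ·g·h for h: h = P/(ρ·g).
P = 132 mmHg = 17599 Pa; ρ = 412 g/L = 412.0 kg/m³; g = 9.810 m/s².
h = 4.354 m
4.354 m × (1 in / 0.02540 m) = 171.4 in

171 in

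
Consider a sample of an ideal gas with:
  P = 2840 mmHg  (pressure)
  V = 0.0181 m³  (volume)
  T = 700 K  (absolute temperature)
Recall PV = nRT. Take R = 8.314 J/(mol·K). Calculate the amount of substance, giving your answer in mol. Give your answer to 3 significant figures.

1.18 mol

From the ideal-gas law: n = PV/(RT).
P = 2840 mmHg = 3.786×10^5 Pa; V = 0.0181 m³; T = 700 K; R = 8.314 J/(mol·K).
n = 1.178 mol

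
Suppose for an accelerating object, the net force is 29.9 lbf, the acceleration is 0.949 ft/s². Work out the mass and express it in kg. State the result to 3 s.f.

From Newton's second law: m = F/a.
F = 29.9 lbf = 133.0 N; a = 0.949 ft/s² = 0.2893 m/s².
m = 459.8 kg

460 kg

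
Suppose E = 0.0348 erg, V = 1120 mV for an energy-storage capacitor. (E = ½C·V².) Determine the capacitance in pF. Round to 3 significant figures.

5550 pF

Rearranging E = ½C·V² for C: C = 2E/V².
E = 0.0348 erg = 3.480×10^-9 J; V = 1120 mV = 1.120 V.
C = 5.548×10^-9 F
5.548×10^-9 F × (1 pF / 1.000×10^-12 F) = 5548 pF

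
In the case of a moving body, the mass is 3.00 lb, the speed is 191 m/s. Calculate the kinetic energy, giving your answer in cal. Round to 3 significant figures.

5930 cal

Directly: KE = ½mv².
m = 3.00 lb = 1.361 kg; v = 191 m/s.
KE = 24821 J  (the unit combination reduces to kg·m²/s² = J)
24821 J × (1 cal / 4.184 J) = 5932 cal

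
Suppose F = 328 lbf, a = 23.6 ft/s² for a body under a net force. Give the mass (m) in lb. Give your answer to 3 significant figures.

447 lb

From Newton's second law: m = F/a.
F = 328 lbf = 1459 N; a = 23.6 ft/s² = 7.193 m/s².
m = 202.8 kg
202.8 kg × (1 lb / 0.4536 kg) = 447.2 lb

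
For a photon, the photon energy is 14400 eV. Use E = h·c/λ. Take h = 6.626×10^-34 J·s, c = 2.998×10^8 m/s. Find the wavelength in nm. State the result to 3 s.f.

0.0861 nm

Rearranging: λ = hc/E.
E = 14400 eV = 2.307×10^-15 J; h = 6.626×10^-34 J·s; c = 2.998×10^8 m/s.
λ = 8.610×10^-11 m
8.610×10^-11 m × (1 nm / 1.000×10^-9 m) = 0.08610 nm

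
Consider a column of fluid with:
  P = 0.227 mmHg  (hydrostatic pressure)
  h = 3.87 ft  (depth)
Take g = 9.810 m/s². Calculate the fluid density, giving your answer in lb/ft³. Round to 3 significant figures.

0.163 lb/ft³

Rearranging P = ρ·g·h for ρ: ρ = P/(g·h).
P = 0.227 mmHg = 30.26 Pa; h = 3.87 ft = 1.180 m; g = 9.810 m/s².
ρ = 2.615 kg/m³
2.615 kg/m³ × (1 lb/ft³ / 16.02 kg/m³) = 0.1633 lb/ft³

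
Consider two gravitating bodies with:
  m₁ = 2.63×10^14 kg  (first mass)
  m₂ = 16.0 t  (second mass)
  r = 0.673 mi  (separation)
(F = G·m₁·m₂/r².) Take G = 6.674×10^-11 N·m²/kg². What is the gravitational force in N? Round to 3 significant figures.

From Newton's law of gravitation: F = Gm₁m₂/r².
m₁ = 2.63×10^14 kg; m₂ = 16.0 t = 16000 kg; r = 0.673 mi = 1083 m; G = 6.674×10^-11 N·m²/kg².
F = 239.4 N

239 N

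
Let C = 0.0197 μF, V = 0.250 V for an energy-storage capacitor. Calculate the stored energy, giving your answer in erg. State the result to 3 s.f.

Directly: E = ½CV².
C = 0.0197 μF = 1.970×10^-8 F; V = 0.250 V.
E = 6.156×10^-10 J
6.156×10^-10 J × (1 erg / 1.000×10^-7 J) = 0.006156 erg

0.00616 erg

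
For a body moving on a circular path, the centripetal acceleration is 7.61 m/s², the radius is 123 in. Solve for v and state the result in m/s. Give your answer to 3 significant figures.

Rearranging: v = √(a·r).
a = 7.61 m/s²; r = 123 in = 3.124 m.
v = 4.876 m/s

4.88 m/s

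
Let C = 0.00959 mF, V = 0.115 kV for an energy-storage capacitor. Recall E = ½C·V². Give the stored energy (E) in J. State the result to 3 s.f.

0.0634 J

Directly: E = ½CV².
C = 0.00959 mF = 9.590×10^-6 F; V = 0.115 kV = 115.0 V.
E = 0.06341 J  (the unit combination reduces to kg·m²/s² = J)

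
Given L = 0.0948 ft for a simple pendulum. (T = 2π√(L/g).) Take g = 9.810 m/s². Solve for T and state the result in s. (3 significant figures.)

0.341 s

T is given directly by: T = 2π√(L/g).
L = 0.0948 ft = 0.02890 m; g = 9.810 m/s².
T = 0.3410 s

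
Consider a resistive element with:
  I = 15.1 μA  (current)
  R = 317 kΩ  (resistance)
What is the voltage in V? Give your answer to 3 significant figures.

From Ohm's law: V = IR.
I = 15.1 μA = 1.510×10^-5 A; R = 317 kΩ = 3.170×10^5 Ω.
V = 4.787 V

4.79 V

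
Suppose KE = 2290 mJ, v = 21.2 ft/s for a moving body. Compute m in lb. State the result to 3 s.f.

Rearranging: m = 2·KE/v².
KE = 2290 mJ = 2.290 J; v = 21.2 ft/s = 6.462 m/s.
m = 0.1097 kg
0.1097 kg × (1 lb / 0.4536 kg) = 0.2418 lb

0.242 lb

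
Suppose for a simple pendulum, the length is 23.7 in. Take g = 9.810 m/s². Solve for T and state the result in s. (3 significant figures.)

Directly: T = 2π√(L/g).
L = 23.7 in = 0.6020 m; g = 9.810 m/s².
T = 1.556 s

1.56 s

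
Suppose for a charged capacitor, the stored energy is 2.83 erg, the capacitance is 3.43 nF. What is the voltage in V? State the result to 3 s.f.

Rearranging E = ½C·V² for V: V = √(2E/C).
E = 2.83 erg = 2.830×10^-7 J; C = 3.43 nF = 3.430×10^-9 F.
V = 12.85 V  (the unit combination reduces to kg·m²/(A·s³) = V)

12.8 V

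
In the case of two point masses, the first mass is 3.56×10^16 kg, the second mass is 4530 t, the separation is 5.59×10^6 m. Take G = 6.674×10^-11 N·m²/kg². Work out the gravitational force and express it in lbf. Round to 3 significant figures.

F is given directly by: F = Gm₁m₂/r².
m₁ = 3.56×10^16 kg; m₂ = 4530 t = 4.530×10^6 kg; r = 5.59×10^6 m; G = 6.674×10^-11 N·m²/kg².
F = 0.3444 N  (the unit combination reduces to kg·m/s² = N)
0.3444 N × (1 lbf / 4.448 N) = 0.07743 lbf

0.0774 lbf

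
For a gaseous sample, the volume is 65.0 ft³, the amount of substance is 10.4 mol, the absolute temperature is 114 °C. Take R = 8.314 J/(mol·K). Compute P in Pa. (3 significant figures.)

From the ideal-gas law: P = nRT/V.
V = 65.0 ft³ = 1.841 m³; n = 10.4 mol; T = 114 °C = 387.1 K; R = 8.314 J/(mol·K).
P = 18187 Pa

18200 Pa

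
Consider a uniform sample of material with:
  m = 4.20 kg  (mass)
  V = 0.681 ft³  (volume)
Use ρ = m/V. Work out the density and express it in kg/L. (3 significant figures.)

0.218 kg/L

ρ is given directly by: ρ = m/V.
m = 4.20 kg; V = 0.681 ft³ = 0.01928 m³.
ρ = 217.8 kg/m³
217.8 kg/m³ × (1 kg/L / 1000 kg/m³) = 0.2178 kg/L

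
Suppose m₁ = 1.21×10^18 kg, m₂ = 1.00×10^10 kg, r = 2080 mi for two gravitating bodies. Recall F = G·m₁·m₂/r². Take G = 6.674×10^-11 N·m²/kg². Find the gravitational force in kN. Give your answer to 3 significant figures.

72.1 kN

From Newton's law of gravitation: F = Gm₁m₂/r².
m₁ = 1.21×10^18 kg; m₂ = 1.00×10^10 kg; r = 2080 mi = 3.347×10^6 m; G = 6.674×10^-11 N·m²/kg².
F = 72069 N
72069 N × (1 kN / 1000 N) = 72.07 kN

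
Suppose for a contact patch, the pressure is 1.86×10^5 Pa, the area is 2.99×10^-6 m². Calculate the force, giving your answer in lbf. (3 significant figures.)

0.125 lbf

Rearranging: F = P·A.
P = 1.86×10^5 Pa; A = 2.99×10^-6 m².
F = 0.5561 N
0.5561 N × (1 lbf / 4.448 N) = 0.1250 lbf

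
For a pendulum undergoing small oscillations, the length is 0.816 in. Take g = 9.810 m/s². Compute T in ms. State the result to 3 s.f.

289 ms

Directly: T = 2π√(L/g).
L = 0.816 in = 0.02073 m; g = 9.810 m/s².
T = 0.2888 s
0.2888 s × (1 ms / 0.001000 s) = 288.8 ms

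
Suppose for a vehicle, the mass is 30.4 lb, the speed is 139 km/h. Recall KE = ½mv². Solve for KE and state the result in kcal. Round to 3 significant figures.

Directly: KE = ½mv².
m = 30.4 lb = 13.79 kg; v = 139 km/h = 38.61 m/s.
KE = 10279 J
10279 J × (1 kcal / 4184 J) = 2.457 kcal

2.46 kcal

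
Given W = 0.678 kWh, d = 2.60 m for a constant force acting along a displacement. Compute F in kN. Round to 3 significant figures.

939 kN

Solving W = F·d for F: F = W/d.
W = 0.678 kWh = 2.441×10^6 J; d = 2.60 m.
F = 9.388×10^5 N
9.388×10^5 N × (1 kN / 1000 N) = 938.8 kN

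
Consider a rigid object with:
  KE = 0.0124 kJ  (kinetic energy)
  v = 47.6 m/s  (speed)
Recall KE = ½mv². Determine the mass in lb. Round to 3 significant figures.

0.0241 lb

Rearranging: m = 2·KE/v².
KE = 0.0124 kJ = 12.40 J; v = 47.6 m/s.
m = 0.01095 kg
0.01095 kg × (1 lb / 0.4536 kg) = 0.02413 lb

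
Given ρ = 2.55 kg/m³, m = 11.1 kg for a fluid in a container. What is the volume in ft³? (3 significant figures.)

154 ft³

Solving ρ = m/V for V: V = m/ρ.
ρ = 2.55 kg/m³; m = 11.1 kg.
V = 4.353 m³
4.353 m³ × (1 ft³ / 0.02832 m³) = 153.7 ft³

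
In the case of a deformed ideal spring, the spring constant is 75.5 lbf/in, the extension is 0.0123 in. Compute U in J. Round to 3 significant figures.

6.45×10^-4 J

U is given directly by: U = ½kx².
k = 75.5 lbf/in = 13222 N/m; x = 0.0123 in = 3.124×10^-4 m.
U = 6.453×10^-4 J  (the unit combination reduces to kg·m²/s² = J)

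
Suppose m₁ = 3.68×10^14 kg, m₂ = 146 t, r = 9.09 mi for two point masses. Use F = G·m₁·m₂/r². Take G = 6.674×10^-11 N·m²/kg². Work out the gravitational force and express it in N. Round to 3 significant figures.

From Newton's law of gravitation: F = Gm₁m₂/r².
m₁ = 3.68×10^14 kg; m₂ = 146 t = 1.460×10^5 kg; r = 9.09 mi = 14629 m; G = 6.674×10^-11 N·m²/kg².
F = 16.76 N  (the unit combination reduces to kg·m/s² = N)

16.8 N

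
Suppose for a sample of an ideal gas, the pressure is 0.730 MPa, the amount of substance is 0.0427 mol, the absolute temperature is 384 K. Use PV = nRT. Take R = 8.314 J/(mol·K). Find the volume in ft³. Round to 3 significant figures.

From the ideal-gas law: V = nRT/P.
P = 0.730 MPa = 7.300×10^5 Pa; n = 0.0427 mol; T = 384 K; R = 8.314 J/(mol·K).
V = 1.867×10^-4 m³
1.867×10^-4 m³ × (1 ft³ / 0.02832 m³) = 0.006595 ft³

0.00659 ft³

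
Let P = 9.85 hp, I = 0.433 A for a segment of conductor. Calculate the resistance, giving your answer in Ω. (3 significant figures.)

39200 Ω

Rearranging P = I²R for R: R = P/I².
P = 9.85 hp = 7345 W; I = 0.433 A.
R = 39176 Ω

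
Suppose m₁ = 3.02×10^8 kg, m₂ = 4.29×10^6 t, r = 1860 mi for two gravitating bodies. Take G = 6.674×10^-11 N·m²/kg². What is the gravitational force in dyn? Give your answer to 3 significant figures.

0.965 dyn

From Newton's law of gravitation: F = Gm₁m₂/r².
m₁ = 3.02×10^8 kg; m₂ = 4.29×10^6 t = 4.290×10^9 kg; r = 1860 mi = 2.993×10^6 m; G = 6.674×10^-11 N·m²/kg².
F = 9.650×10^-6 N
9.650×10^-6 N × (1 dyn / 1.000×10^-5 N) = 0.9650 dyn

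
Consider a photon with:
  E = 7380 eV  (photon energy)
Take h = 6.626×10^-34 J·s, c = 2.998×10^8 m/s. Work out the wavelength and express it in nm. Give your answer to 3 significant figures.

0.168 nm

Solving E = h·c/λ for λ: λ = hc/E.
E = 7380 eV = 1.182×10^-15 J; h = 6.626×10^-34 J·s; c = 2.998×10^8 m/s.
λ = 1.680×10^-10 m
1.680×10^-10 m × (1 nm / 1.000×10^-9 m) = 0.1680 nm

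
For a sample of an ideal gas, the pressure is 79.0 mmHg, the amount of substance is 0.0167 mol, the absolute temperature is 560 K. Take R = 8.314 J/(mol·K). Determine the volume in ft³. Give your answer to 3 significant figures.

0.261 ft³

Solving PV = nRT for V: V = nRT/P.
P = 79.0 mmHg = 10532 Pa; n = 0.0167 mol; T = 560 K; R = 8.314 J/(mol·K).
V = 0.007382 m³
0.007382 m³ × (1 ft³ / 0.02832 m³) = 0.2607 ft³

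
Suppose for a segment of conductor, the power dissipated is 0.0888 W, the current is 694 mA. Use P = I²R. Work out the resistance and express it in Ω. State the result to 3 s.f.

0.184 Ω

Rearranging: R = P/I².
P = 0.0888 W; I = 694 mA = 0.6940 A.
R = 0.1844 Ω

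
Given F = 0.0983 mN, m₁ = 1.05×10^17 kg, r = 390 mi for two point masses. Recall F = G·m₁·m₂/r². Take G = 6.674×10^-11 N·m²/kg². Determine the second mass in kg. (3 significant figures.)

5.53 kg

Rearranging: m₂ = F·r²/(G·m₁).
F = 0.0983 mN = 9.830×10^-5 N; m₁ = 1.05×10^17 kg; r = 390 mi = 6.276×10^5 m; G = 6.674×10^-11 N·m²/kg².
m₂ = 5.526 kg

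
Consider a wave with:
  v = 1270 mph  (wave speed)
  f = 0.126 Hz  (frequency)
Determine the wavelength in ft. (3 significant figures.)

Rearranging: λ = v/f.
v = 1270 mph = 567.7 m/s; f = 0.126 Hz.
λ = 4506 m
4506 m × (1 ft / 0.3048 m) = 14783 ft

14800 ft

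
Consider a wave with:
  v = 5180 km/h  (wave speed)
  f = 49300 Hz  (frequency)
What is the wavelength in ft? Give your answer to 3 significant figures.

0.0958 ft

Rearranging v = f·λ for λ: λ = v/f.
v = 5180 km/h = 1439 m/s; f = 49300 Hz.
λ = 0.02919 m
0.02919 m × (1 ft / 0.3048 m) = 0.09576 ft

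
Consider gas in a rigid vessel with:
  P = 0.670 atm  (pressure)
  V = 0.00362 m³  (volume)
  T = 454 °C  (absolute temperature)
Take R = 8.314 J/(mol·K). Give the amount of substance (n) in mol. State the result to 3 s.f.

0.0407 mol

From the ideal-gas law: n = PV/(RT).
P = 0.670 atm = 67888 Pa; V = 0.00362 m³; T = 454 °C = 727.1 K; R = 8.314 J/(mol·K).
n = 0.04065 mol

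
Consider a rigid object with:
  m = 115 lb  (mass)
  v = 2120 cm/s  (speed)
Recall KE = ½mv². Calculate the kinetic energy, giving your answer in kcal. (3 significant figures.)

2.80 kcal

Directly: KE = ½mv².
m = 115 lb = 52.16 kg; v = 2120 cm/s = 21.20 m/s.
KE = 11722 J
11722 J × (1 kcal / 4184 J) = 2.802 kcal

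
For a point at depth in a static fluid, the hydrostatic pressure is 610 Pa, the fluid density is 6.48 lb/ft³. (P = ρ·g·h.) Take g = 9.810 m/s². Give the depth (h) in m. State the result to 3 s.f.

0.599 m

Rearranging P = ρ·g·h for h: h = P/(ρ·g).
P = 610 Pa; ρ = 6.48 lb/ft³ = 103.8 kg/m³; g = 9.810 m/s².
h = 0.5991 m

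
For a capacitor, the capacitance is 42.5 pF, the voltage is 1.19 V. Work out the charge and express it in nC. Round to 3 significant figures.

0.0506 nC

Rearranging C = Q/V for Q: Q = CV.
C = 42.5 pF = 4.250×10^-11 F; V = 1.19 V.
Q = 5.058×10^-11 C
5.058×10^-11 C × (1 nC / 1.000×10^-9 C) = 0.05057 nC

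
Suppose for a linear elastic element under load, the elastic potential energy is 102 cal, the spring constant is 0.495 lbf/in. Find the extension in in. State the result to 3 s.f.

124 in

Solving U = ½k·x² for x: x = √(2U/k).
U = 102 cal = 426.8 J; k = 0.495 lbf/in = 86.69 N/m.
x = 3.138 m
3.138 m × (1 in / 0.02540 m) = 123.5 in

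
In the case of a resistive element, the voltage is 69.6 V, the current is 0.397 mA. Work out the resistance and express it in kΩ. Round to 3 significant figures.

Solving V = I·R for R: R = V/I.
V = 69.6 V; I = 0.397 mA = 3.970×10^-4 A.
R = 1.753×10^5 Ω
1.753×10^5 Ω × (1 kΩ / 1000 Ω) = 175.3 kΩ

175 kΩ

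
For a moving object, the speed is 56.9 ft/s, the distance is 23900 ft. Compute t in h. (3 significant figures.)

0.117 h

Solving v = d/t for t: t = d/v.
v = 56.9 ft/s = 17.34 m/s; d = 23900 ft = 7285 m.
t = 420.0 s
420.0 s × (1 h / 3600 s) = 0.1167 h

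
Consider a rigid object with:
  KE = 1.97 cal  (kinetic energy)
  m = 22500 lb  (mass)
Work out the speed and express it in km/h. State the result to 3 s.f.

0.145 km/h

Solving KE = ½mv² for v: v = √(2·KE/m).
KE = 1.97 cal = 8.242 J; m = 22500 lb = 10206 kg.
v = 0.04019 m/s
0.04019 m/s × (1 km/h / 0.2778 m/s) = 0.1447 km/h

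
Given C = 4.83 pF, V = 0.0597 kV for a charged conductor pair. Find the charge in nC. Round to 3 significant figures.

0.288 nC

Solving C = Q/V for Q: Q = CV.
C = 4.83 pF = 4.830×10^-12 F; V = 0.0597 kV = 59.70 V.
Q = 2.884×10^-10 C
2.884×10^-10 C × (1 nC / 1.000×10^-9 C) = 0.2884 nC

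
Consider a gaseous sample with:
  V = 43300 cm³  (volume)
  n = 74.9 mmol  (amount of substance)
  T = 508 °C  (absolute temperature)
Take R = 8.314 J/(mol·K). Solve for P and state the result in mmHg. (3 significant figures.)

Directly: P = nRT/V.
V = 43300 cm³ = 0.04330 m³; n = 74.9 mmol = 0.07490 mol; T = 508 °C = 781.1 K; R = 8.314 J/(mol·K).
P = 11234 Pa
11234 Pa × (1 mmHg / 133.3 Pa) = 84.26 mmHg

84.3 mmHg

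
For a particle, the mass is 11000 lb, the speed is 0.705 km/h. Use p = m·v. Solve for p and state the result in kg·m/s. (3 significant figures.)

977 kg·m/s

p is given directly by: p = mv.
m = 11000 lb = 4990 kg; v = 0.705 km/h = 0.1958 m/s.
p = 977.1 kg·m/s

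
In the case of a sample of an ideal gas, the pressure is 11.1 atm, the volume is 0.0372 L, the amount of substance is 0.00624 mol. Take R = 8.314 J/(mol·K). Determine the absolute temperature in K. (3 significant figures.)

From the ideal-gas law: T = PV/(nR).
P = 11.1 atm = 1.125×10^6 Pa; V = 0.0372 L = 3.720×10^-5 m³; n = 0.00624 mol; R = 8.314 J/(mol·K).
T = 806.5 K

806 K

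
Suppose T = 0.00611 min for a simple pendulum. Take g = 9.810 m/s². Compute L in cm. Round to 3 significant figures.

Rearranging T = 2π√(L/g) for L: L = g·(T/2π)².
T = 0.00611 min = 0.3666 s; g = 9.810 m/s².
L = 0.03340 m
0.03340 m × (1 cm / 0.01000 m) = 3.340 cm

3.34 cm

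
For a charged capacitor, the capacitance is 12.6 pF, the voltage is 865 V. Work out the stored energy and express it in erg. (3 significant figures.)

Directly: E = ½CV².
C = 12.6 pF = 1.260×10^-11 F; V = 865 V.
E = 4.714×10^-6 J  (the unit combination reduces to kg·m²/s² = J)
4.714×10^-6 J × (1 erg / 1.000×10^-7 J) = 47.14 erg

47.1 erg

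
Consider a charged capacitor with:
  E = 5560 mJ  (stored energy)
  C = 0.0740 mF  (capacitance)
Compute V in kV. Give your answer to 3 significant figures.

Rearranging E = ½C·V² for V: V = √(2E/C).
E = 5560 mJ = 5.560 J; C = 0.0740 mF = 7.400×10^-5 F.
V = 387.6 V
387.6 V × (1 kV / 1000 V) = 0.3876 kV

0.388 kV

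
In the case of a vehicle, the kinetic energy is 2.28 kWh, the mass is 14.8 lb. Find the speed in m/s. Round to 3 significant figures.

Rearranging KE = ½mv² for v: v = √(2·KE/m).
KE = 2.28 kWh = 8.208×10^6 J; m = 14.8 lb = 6.713 kg.
v = 1564 m/s

1560 m/s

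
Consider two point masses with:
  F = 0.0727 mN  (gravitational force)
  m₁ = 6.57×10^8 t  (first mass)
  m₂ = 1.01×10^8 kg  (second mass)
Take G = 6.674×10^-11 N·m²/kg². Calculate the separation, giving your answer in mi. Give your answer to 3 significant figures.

Rearranging: r = √(G·m₁m₂/F).
F = 0.0727 mN = 7.270×10^-5 N; m₁ = 6.57×10^8 t = 6.570×10^11 kg; m₂ = 1.01×10^8 kg; G = 6.674×10^-11 N·m²/kg².
r = 7.805×10^6 m
7.805×10^6 m × (1 mi / 1609 m) = 4850 mi

4850 mi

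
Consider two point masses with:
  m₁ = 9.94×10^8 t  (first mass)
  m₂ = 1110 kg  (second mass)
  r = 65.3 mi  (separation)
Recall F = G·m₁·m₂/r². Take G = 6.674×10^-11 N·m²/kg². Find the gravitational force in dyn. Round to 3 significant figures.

0.667 dyn

Directly: F = Gm₁m₂/r².
m₁ = 9.94×10^8 t = 9.940×10^11 kg; m₂ = 1110 kg; r = 65.3 mi = 1.051×10^5 m; G = 6.674×10^-11 N·m²/kg².
F = 6.668×10^-6 N  (the unit combination reduces to kg·m/s² = N)
6.668×10^-6 N × (1 dyn / 1.000×10^-5 N) = 0.6668 dyn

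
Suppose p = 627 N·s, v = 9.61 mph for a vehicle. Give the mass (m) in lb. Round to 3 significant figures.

Solving p = m·v for m: m = p/v.
p = 627 N·s = 627.0 kg·m/s; v = 9.61 mph = 4.296 m/s.
m = 145.9 kg
145.9 kg × (1 lb / 0.4536 kg) = 321.8 lb

322 lb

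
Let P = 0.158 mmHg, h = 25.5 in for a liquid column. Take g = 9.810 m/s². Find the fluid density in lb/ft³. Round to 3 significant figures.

Solving P = ρ·g·h for ρ: ρ = P/(g·h).
P = 0.158 mmHg = 21.06 Pa; h = 25.5 in = 0.6477 m; g = 9.810 m/s².
ρ = 3.315 kg/m³
3.315 kg/m³ × (1 lb/ft³ / 16.02 kg/m³) = 0.2070 lb/ft³

0.207 lb/ft³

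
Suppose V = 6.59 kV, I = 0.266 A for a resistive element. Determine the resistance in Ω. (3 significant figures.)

24800 Ω

From Ohm's law: R = V/I.
V = 6.59 kV = 6590 V; I = 0.266 A.
R = 24774 Ω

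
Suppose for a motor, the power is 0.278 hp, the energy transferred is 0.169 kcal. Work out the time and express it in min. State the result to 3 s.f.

0.0568 min

Rearranging P = W/t for t: t = W/P.
P = 0.278 hp = 207.3 W; W = 0.169 kcal = 707.1 J.
t = 3.411 s
3.411 s × (1 min / 60.00 s) = 0.05685 min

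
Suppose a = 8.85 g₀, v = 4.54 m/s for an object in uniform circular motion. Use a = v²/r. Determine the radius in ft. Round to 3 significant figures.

Solving a = v²/r for r: r = v²/a.
a = 8.85 g₀ = 86.79 m/s²; v = 4.54 m/s.
r = 0.2375 m
0.2375 m × (1 ft / 0.3048 m) = 0.7792 ft

0.779 ft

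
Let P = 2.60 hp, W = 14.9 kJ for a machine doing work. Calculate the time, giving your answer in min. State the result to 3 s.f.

Solving P = W/t for t: t = W/P.
P = 2.60 hp = 1939 W; W = 14.9 kJ = 14900 J.
t = 7.685 s
7.685 s × (1 min / 60.00 s) = 0.1281 min

0.128 min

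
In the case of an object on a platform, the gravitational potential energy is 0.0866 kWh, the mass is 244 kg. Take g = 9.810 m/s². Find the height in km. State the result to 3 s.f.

Rearranging: h = PE/(m·g).
PE = 0.0866 kWh = 3.118×10^5 J; m = 244 kg; g = 9.810 m/s².
h = 130.2 m
130.2 m × (1 km / 1000 m) = 0.1302 km

0.130 km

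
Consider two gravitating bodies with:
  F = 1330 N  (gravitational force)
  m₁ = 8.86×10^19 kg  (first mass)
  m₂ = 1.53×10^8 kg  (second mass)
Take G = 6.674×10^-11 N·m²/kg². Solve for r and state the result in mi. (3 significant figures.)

From Newton's law of gravitation: r = √(G·m₁m₂/F).
F = 1330 N; m₁ = 8.86×10^19 kg; m₂ = 1.53×10^8 kg; G = 6.674×10^-11 N·m²/kg².
r = 2.608×10^7 m
2.608×10^7 m × (1 mi / 1609 m) = 16206 mi

16200 mi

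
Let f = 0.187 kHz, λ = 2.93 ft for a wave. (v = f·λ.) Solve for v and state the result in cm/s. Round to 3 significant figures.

v is given directly by: v = fλ.
f = 0.187 kHz = 187.0 Hz; λ = 2.93 ft = 0.8931 m.
v = 167.0 m/s
167.0 m/s × (1 cm/s / 0.01000 m/s) = 16700 cm/s

16700 cm/s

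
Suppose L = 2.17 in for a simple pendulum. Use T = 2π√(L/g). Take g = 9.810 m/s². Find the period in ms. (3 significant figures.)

471 ms

Directly: T = 2π√(L/g).
L = 2.17 in = 0.05512 m; g = 9.810 m/s².
T = 0.4710 s
0.4710 s × (1 ms / 0.001000 s) = 471.0 ms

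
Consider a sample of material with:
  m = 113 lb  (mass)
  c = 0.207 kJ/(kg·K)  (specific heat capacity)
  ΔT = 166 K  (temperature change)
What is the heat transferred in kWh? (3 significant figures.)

Directly: Q = mcΔT.
m = 113 lb = 51.26 kg; c = 0.207 kJ/(kg·K) = 207.0 J/(kg·K); ΔT = 166 K.
Q = 1.761×10^6 J
1.761×10^6 J × (1 kWh / 3.600×10^6 J) = 0.4892 kWh

0.489 kWh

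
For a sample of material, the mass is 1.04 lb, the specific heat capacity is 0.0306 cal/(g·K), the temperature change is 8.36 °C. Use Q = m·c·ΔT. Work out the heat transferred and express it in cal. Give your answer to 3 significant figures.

121 cal

Directly: Q = mcΔT.
m = 1.04 lb = 0.4717 kg; c = 0.0306 cal/(g·K) = 128.0 J/(kg·K); ΔT = 8.36 °C = 8.360 K.
Q = 504.9 J
504.9 J × (1 cal / 4.184 J) = 120.7 cal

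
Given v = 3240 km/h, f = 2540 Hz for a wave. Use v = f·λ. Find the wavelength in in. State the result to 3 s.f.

Solving v = f·λ for λ: λ = v/f.
v = 3240 km/h = 900.0 m/s; f = 2540 Hz.
λ = 0.3543 m
0.3543 m × (1 in / 0.02540 m) = 13.95 in

14.0 in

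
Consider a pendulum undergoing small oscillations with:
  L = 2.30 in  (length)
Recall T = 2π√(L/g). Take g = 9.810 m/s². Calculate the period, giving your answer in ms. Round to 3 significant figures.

485 ms

T is given directly by: T = 2π√(L/g).
L = 2.30 in = 0.05842 m; g = 9.810 m/s².
T = 0.4849 s
0.4849 s × (1 ms / 0.001000 s) = 484.9 ms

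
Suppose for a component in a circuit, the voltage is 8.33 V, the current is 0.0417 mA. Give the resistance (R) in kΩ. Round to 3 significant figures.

200 kΩ

From Ohm's law: R = V/I.
V = 8.33 V; I = 0.0417 mA = 4.170×10^-5 A.
R = 1.998×10^5 Ω
1.998×10^5 Ω × (1 kΩ / 1000 Ω) = 199.8 kΩ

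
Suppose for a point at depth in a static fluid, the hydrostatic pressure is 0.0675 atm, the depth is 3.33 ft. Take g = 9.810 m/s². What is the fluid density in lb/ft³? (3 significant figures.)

Rearranging P = ρ·g·h for ρ: ρ = P/(g·h).
P = 0.0675 atm = 6839 Pa; h = 3.33 ft = 1.015 m; g = 9.810 m/s².
ρ = 686.9 kg/m³
686.9 kg/m³ × (1 lb/ft³ / 16.02 kg/m³) = 42.88 lb/ft³

42.9 lb/ft³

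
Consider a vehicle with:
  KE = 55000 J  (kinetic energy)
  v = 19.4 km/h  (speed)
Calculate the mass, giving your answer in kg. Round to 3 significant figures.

Rearranging: m = 2·KE/v².
KE = 55000 J; v = 19.4 km/h = 5.389 m/s.
m = 3788 kg

3790 kg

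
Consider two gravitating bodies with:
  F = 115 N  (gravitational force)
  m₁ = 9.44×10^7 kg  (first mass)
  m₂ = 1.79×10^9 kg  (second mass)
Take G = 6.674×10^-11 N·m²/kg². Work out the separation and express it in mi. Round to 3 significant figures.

0.195 mi

Rearranging F = G·m₁·m₂/r² for r: r = √(G·m₁m₂/F).
F = 115 N; m₁ = 9.44×10^7 kg; m₂ = 1.79×10^9 kg; G = 6.674×10^-11 N·m²/kg².
r = 313.2 m
313.2 m × (1 mi / 1609 m) = 0.1946 mi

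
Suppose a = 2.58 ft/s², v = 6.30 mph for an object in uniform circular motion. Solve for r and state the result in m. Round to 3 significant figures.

10.1 m

Rearranging a = v²/r for r: r = v²/a.
a = 2.58 ft/s² = 0.7864 m/s²; v = 6.30 mph = 2.816 m/s.
r = 10.09 m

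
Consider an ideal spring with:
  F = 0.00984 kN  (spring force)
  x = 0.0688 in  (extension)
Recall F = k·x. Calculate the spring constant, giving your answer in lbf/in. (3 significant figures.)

Rearranging: k = F/x.
F = 0.00984 kN = 9.840 N; x = 0.0688 in = 0.001748 m.
k = 5631 N/m
5631 N/m × (1 lbf/in / 175.1 N/m) = 32.15 lbf/in

32.2 lbf/in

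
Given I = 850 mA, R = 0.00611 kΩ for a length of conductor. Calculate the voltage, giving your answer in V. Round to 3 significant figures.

Directly: V = IR.
I = 850 mA = 0.8500 A; R = 0.00611 kΩ = 6.110 Ω.
V = 5.194 V  (the unit combination reduces to kg·m²/(A·s³) = V)

5.19 V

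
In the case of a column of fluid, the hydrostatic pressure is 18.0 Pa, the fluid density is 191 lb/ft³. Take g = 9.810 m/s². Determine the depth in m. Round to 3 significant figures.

6.00×10^-4 m

Solving P = ρ·g·h for h: h = P/(ρ·g).
P = 18.0 Pa; ρ = 191 lb/ft³ = 3060 kg/m³; g = 9.810 m/s².
h = 5.997×10^-4 m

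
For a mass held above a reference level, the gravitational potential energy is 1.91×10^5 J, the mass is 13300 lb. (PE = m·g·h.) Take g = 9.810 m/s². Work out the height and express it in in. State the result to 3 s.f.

Rearranging PE = m·g·h for h: h = PE/(m·g).
PE = 1.91×10^5 J; m = 13300 lb = 6033 kg; g = 9.810 m/s².
h = 3.227 m
3.227 m × (1 in / 0.02540 m) = 127.1 in

127 in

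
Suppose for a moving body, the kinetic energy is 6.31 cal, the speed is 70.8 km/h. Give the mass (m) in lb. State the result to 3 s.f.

Rearranging KE = ½mv² for m: m = 2·KE/v².
KE = 6.31 cal = 26.40 J; v = 70.8 km/h = 19.67 m/s.
m = 0.1365 kg
0.1365 kg × (1 lb / 0.4536 kg) = 0.3010 lb

0.301 lb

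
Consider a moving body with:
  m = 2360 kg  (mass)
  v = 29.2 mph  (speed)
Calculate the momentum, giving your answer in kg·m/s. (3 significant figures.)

Directly: p = mv.
m = 2360 kg; v = 29.2 mph = 13.05 m/s.
p = 30806 kg·m/s

30800 kg·m/s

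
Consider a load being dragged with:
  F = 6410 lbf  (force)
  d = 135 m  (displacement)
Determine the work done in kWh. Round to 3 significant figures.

1.07 kWh

Directly: W = F·d.
F = 6410 lbf = 28513 N; d = 135 m.
W = 3.849×10^6 J
3.849×10^6 J × (1 kWh / 3.600×10^6 J) = 1.069 kWh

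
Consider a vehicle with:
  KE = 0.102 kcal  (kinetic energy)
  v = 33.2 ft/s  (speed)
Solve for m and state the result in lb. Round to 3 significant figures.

Solving KE = ½mv² for m: m = 2·KE/v².
KE = 0.102 kcal = 426.8 J; v = 33.2 ft/s = 10.12 m/s.
m = 8.335 kg
8.335 kg × (1 lb / 0.4536 kg) = 18.38 lb

18.4 lb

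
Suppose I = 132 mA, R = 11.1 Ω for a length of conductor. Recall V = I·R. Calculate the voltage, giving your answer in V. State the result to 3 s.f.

1.47 V

Directly: V = IR.
I = 132 mA = 0.1320 A; R = 11.1 Ω.
V = 1.465 V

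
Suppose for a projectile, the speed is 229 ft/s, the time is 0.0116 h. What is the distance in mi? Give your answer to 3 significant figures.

Rearranging: d = v·t.
v = 229 ft/s = 69.80 m/s; t = 0.0116 h = 41.76 s.
d = 2915 m
2915 m × (1 mi / 1609 m) = 1.811 mi

1.81 mi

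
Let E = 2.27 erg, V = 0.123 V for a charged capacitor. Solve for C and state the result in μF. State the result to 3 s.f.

30.0 μF

Solving E = ½C·V² for C: C = 2E/V².
E = 2.27 erg = 2.270×10^-7 J; V = 0.123 V.
C = 3.001×10^-5 F
3.001×10^-5 F × (1 μF / 1.000×10^-6 F) = 30.01 μF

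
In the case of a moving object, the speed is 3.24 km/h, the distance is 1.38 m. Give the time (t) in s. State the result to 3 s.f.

1.53 s

Rearranging v = d/t for t: t = d/v.
v = 3.24 km/h = 0.9000 m/s; d = 1.38 m.
t = 1.533 s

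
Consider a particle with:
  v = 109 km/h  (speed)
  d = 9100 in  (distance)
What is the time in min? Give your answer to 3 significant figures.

Rearranging v = d/t for t: t = d/v.
v = 109 km/h = 30.28 m/s; d = 9100 in = 231.1 m.
t = 7.634 s
7.634 s × (1 min / 60.00 s) = 0.1272 min

0.127 min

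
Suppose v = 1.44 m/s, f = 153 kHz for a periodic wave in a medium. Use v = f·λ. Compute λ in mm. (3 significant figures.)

0.00941 mm

Rearranging: λ = v/f.
v = 1.44 m/s; f = 153 kHz = 1.530×10^5 Hz.
λ = 9.412×10^-6 m
9.412×10^-6 m × (1 mm / 0.001000 m) = 0.009412 mm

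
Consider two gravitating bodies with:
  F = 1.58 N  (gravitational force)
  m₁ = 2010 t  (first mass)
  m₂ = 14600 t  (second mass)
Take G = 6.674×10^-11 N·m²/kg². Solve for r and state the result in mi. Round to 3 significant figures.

0.0219 mi

Rearranging: r = √(G·m₁m₂/F).
F = 1.58 N; m₁ = 2010 t = 2.010×10^6 kg; m₂ = 14600 t = 1.460×10^7 kg; G = 6.674×10^-11 N·m²/kg².
r = 35.21 m
35.21 m × (1 mi / 1609 m) = 0.02188 mi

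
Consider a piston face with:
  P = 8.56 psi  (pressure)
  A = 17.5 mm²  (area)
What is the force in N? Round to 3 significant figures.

Solving P = F/A for F: F = P·A.
P = 8.56 psi = 59019 Pa; A = 17.5 mm² = 1.750×10^-5 m².
F = 1.033 N

1.03 N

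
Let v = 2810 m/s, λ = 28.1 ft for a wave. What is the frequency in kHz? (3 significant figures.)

0.328 kHz

Rearranging v = f·λ for f: f = v/λ.
v = 2810 m/s; λ = 28.1 ft = 8.565 m.
f = 328.1 Hz
328.1 Hz × (1 kHz / 1000 Hz) = 0.3281 kHz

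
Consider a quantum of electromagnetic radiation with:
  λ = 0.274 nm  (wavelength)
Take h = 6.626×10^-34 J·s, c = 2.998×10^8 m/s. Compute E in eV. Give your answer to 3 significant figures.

E is given directly by: E = hc/λ.
λ = 0.274 nm = 2.740×10^-10 m; h = 6.626×10^-34 J·s; c = 2.998×10^8 m/s.
E = 7.250×10^-16 J  (the unit combination reduces to kg·m²/s² = J)
7.250×10^-16 J × (1 eV / 1.602×10^-19 J) = 4525 eV

4530 eV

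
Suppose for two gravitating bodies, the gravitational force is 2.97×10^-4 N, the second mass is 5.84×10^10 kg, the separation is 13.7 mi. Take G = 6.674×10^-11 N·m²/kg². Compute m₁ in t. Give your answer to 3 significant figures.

Solving F = G·m₁·m₂/r² for m₁: m₁ = F·r²/(G·m₂).
F = 2.97×10^-4 N; m₂ = 5.84×10^10 kg; r = 13.7 mi = 22048 m; G = 6.674×10^-11 N·m²/kg².
m₁ = 37042 kg
37042 kg × (1 t / 1000 kg) = 37.04 t

37.0 t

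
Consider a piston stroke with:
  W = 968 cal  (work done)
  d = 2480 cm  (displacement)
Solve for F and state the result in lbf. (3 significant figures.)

Solving W = F·d for F: F = W/d.
W = 968 cal = 4050 J; d = 2480 cm = 24.80 m.
F = 163.3 N
163.3 N × (1 lbf / 4.448 N) = 36.71 lbf

36.7 lbf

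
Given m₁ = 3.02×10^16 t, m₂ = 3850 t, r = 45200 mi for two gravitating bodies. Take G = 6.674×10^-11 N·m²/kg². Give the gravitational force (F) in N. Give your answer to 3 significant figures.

1.47 N

From Newton's law of gravitation: F = Gm₁m₂/r².
m₁ = 3.02×10^16 t = 3.020×10^19 kg; m₂ = 3850 t = 3.850×10^6 kg; r = 45200 mi = 7.274×10^7 m; G = 6.674×10^-11 N·m²/kg².
F = 1.466 N  (the unit combination reduces to kg·m/s² = N)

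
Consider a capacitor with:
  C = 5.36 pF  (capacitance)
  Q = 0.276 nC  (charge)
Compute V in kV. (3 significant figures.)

0.0515 kV

Solving C = Q/V for V: V = Q/C.
C = 5.36 pF = 5.360×10^-12 F; Q = 0.276 nC = 2.760×10^-10 C.
V = 51.49 V
51.49 V × (1 kV / 1000 V) = 0.05149 kV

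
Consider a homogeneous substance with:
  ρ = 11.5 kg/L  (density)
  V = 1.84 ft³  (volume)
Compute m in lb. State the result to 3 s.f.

1320 lb

Rearranging: m = ρV.
ρ = 11.5 kg/L = 11500 kg/m³; V = 1.84 ft³ = 0.05210 m³.
m = 599.2 kg
599.2 kg × (1 lb / 0.4536 kg) = 1321 lb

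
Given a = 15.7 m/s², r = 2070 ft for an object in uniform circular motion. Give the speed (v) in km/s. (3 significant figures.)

Rearranging a = v²/r for v: v = √(a·r).
a = 15.7 m/s²; r = 2070 ft = 630.9 m.
v = 99.53 m/s
99.53 m/s × (1 km/s / 1000 m/s) = 0.09953 km/s

0.0995 km/s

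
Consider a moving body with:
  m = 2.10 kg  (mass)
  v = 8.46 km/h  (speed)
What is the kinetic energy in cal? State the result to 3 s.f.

Directly: KE = ½mv².
m = 2.10 kg; v = 8.46 km/h = 2.350 m/s.
KE = 5.799 J  (the unit combination reduces to kg·m²/s² = J)
5.799 J × (1 cal / 4.184 J) = 1.386 cal

1.39 cal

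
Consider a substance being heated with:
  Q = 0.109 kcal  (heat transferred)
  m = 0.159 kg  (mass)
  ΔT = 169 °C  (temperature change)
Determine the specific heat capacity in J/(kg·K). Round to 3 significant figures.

Rearranging Q = m·c·ΔT for c: c = Q/(m·ΔT).
Q = 0.109 kcal = 456.1 J; m = 0.159 kg; ΔT = 169 °C = 169.0 K.
c = 16.97 J/(kg·K)

17.0 J/(kg·K)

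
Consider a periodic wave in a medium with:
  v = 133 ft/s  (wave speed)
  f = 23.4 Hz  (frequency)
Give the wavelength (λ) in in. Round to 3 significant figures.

Solving v = f·λ for λ: λ = v/f.
v = 133 ft/s = 40.54 m/s; f = 23.4 Hz.
λ = 1.732 m
1.732 m × (1 in / 0.02540 m) = 68.21 in

68.2 in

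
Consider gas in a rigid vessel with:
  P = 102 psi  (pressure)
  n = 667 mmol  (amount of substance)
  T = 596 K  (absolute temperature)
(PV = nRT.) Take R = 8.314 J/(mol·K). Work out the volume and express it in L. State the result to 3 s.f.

From the ideal-gas law: V = nRT/P.
P = 102 psi = 7.033×10^5 Pa; n = 667 mmol = 0.6670 mol; T = 596 K; R = 8.314 J/(mol·K).
V = 0.004700 m³
0.004700 m³ × (1 L / 0.001000 m³) = 4.700 L

4.70 L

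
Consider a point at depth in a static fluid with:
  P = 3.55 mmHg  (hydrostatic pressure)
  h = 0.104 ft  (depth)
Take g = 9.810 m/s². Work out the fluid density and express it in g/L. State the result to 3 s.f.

1520 g/L

Rearranging P = ρ·g·h for ρ: ρ = P/(g·h).
P = 3.55 mmHg = 473.3 Pa; h = 0.104 ft = 0.03170 m; g = 9.810 m/s².
ρ = 1522 kg/m³
Since 1 g/L = 1 kg/m³, 1522 g/L.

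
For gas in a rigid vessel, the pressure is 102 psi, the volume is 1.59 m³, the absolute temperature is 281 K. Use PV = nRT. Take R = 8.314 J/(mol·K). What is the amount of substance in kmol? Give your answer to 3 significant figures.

From the ideal-gas law: n = PV/(RT).
P = 102 psi = 7.033×10^5 Pa; V = 1.59 m³; T = 281 K; R = 8.314 J/(mol·K).
n = 478.6 mol
478.6 mol × (1 kmol / 1000 mol) = 0.4786 kmol

0.479 kmol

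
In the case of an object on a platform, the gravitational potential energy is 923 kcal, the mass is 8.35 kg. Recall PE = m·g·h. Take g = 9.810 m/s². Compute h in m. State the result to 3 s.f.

Solving PE = m·g·h for h: h = PE/(m·g).
PE = 923 kcal = 3.862×10^6 J; m = 8.35 kg; g = 9.810 m/s².
h = 47145 m

47100 m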